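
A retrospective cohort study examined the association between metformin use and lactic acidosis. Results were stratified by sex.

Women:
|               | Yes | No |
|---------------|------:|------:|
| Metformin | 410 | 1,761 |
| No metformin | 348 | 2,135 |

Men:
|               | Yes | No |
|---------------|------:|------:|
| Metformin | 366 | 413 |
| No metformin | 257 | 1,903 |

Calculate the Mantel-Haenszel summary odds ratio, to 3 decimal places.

2.533

OR_MH = Σ(aᵢdᵢ/nᵢ) / Σ(bᵢcᵢ/nᵢ), where nᵢ is the stratum total.
Stratum 1 (Women): n = 4654; a·d/n = 410·2135/4654 = 188.0855; b·c/n = 1761·348/4654 = 131.6777
Stratum 2 (Men): n = 2939; a·d/n = 366·1903/2939 = 236.9847; b·c/n = 413·257/2939 = 36.1147
OR_MH = (188.0855 + 236.9847) / (131.6777 + 36.1147) = 425.0702 / 167.7924 = 2.53331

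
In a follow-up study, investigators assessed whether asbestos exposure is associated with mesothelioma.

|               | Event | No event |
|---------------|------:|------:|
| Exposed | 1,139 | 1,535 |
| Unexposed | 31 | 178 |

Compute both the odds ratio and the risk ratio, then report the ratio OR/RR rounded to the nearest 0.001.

1.484

Cells: a = 1139, b = 1535, c = 31, d = 178.
OR = (1139·178)/(1535·31) = 202742/47585 = 4.26063
Risk in exposed = 1139/2674 = 0.42595; risk in unexposed = 31/209 = 0.14833; RR = 2.87175
OR/RR = 4.26063 / 2.87175 = 1.48363
The outcome is not rare, so the OR lies further from 1 than the RR.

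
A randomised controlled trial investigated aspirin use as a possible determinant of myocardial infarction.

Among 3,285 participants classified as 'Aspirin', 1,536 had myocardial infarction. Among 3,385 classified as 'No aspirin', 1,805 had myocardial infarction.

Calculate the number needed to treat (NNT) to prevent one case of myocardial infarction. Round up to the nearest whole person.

Risk in treated group = 1536/3285 = 0.46758; risk in control = 1805/3385 = 0.53323.
Absolute risk reduction = 0.53323 − 0.46758 = 0.06565
NNT = 1 / ARR = 1 / 0.06565 = 15.231 → round up → 16

16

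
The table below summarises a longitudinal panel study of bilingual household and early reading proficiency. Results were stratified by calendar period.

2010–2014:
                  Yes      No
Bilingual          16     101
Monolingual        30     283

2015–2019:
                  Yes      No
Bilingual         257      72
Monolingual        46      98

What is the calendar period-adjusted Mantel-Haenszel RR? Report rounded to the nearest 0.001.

2.238

RR_MH = Σ(aᵢ·n₀ᵢ/nᵢ) / Σ(cᵢ·n₁ᵢ/nᵢ), with n₁ᵢ = aᵢ+bᵢ (exposed), n₀ᵢ = cᵢ+dᵢ (unexposed), nᵢ = n₁ᵢ+n₀ᵢ.
Stratum 1 (2010–2014): n₁ = 117, n₀ = 313, n = 430; a·n₀/n = 16·313/430 = 11.6465; c·n₁/n = 30·117/430 = 8.1628
Stratum 2 (2015–2019): n₁ = 329, n₀ = 144, n = 473; a·n₀/n = 257·144/473 = 78.2410; c·n₁/n = 46·329/473 = 31.9958
RR_MH = (11.6465 + 78.2410) / (8.1628 + 31.9958) = 89.8875 / 40.1586 = 2.23832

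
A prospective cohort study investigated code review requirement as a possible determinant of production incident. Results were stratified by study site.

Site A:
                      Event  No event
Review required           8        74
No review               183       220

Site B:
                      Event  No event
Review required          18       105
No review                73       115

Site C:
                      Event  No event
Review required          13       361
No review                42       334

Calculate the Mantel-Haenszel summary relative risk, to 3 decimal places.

0.298

RR_MH = Σ(aᵢ·n₀ᵢ/nᵢ) / Σ(cᵢ·n₁ᵢ/nᵢ), with n₁ᵢ = aᵢ+bᵢ (exposed), n₀ᵢ = cᵢ+dᵢ (unexposed), nᵢ = n₁ᵢ+n₀ᵢ.
Stratum 1 (Site A): n₁ = 82, n₀ = 403, n = 485; a·n₀/n = 8·403/485 = 6.6474; c·n₁/n = 183·82/485 = 30.9402
Stratum 2 (Site B): n₁ = 123, n₀ = 188, n = 311; a·n₀/n = 18·188/311 = 10.8810; c·n₁/n = 73·123/311 = 28.8714
Stratum 3 (Site C): n₁ = 374, n₀ = 376, n = 750; a·n₀/n = 13·376/750 = 6.5173; c·n₁/n = 42·374/750 = 20.9440
RR_MH = (6.6474 + 10.8810 + 6.5173) / (30.9402 + 28.8714 + 20.9440) = 24.0458 / 80.7556 = 0.29776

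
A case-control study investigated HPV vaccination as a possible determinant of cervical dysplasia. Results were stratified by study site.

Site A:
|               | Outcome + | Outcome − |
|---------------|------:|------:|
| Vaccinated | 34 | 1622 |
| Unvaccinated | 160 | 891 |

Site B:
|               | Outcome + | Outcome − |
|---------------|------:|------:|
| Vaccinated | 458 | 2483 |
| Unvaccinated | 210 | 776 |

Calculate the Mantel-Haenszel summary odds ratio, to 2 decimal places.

OR_MH = Σ(aᵢdᵢ/nᵢ) / Σ(bᵢcᵢ/nᵢ), where nᵢ is the stratum total.
Stratum 1 (Site A): n = 2707; a·d/n = 34·891/2707 = 11.1910; b·c/n = 1622·160/2707 = 95.8700
Stratum 2 (Site B): n = 3927; a·d/n = 458·776/3927 = 90.5037; b·c/n = 2483·210/3927 = 132.7807
OR_MH = (11.1910 + 90.5037) / (95.8700 + 132.7807) = 101.6947 / 228.6507 = 0.44476

0.44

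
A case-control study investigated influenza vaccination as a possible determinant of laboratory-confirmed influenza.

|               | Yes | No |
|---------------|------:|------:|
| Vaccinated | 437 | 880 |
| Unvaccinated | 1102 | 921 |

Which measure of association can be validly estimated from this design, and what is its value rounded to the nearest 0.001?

Cells: a = 437, b = 880, c = 1102, d = 921.
This is a case-control study: participants were sampled on outcome status, so risks in the source population cannot be estimated directly — relative risk is not valid here. The odds ratio is the appropriate measure.
OR = (a·d)/(b·c) = (437 × 921) / (880 × 1102) = 402477 / 969760 = 0.41503

0.415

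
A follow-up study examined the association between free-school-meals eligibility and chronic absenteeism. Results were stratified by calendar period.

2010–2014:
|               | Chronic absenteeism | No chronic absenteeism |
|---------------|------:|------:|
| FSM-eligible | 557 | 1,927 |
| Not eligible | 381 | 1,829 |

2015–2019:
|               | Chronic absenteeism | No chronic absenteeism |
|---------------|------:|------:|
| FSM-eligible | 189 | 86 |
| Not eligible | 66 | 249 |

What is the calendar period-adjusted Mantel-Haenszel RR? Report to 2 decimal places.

RR_MH = Σ(aᵢ·n₀ᵢ/nᵢ) / Σ(cᵢ·n₁ᵢ/nᵢ), with n₁ᵢ = aᵢ+bᵢ (exposed), n₀ᵢ = cᵢ+dᵢ (unexposed), nᵢ = n₁ᵢ+n₀ᵢ.
Stratum 1 (2010–2014): n₁ = 2484, n₀ = 2210, n = 4694; a·n₀/n = 557·2210/4694 = 262.2433; c·n₁/n = 381·2484/4694 = 201.6199
Stratum 2 (2015–2019): n₁ = 275, n₀ = 315, n = 590; a·n₀/n = 189·315/590 = 100.9068; c·n₁/n = 66·275/590 = 30.7627
RR_MH = (262.2433 + 100.9068) / (201.6199 + 30.7627) = 363.1501 / 232.3827 = 1.56272

1.56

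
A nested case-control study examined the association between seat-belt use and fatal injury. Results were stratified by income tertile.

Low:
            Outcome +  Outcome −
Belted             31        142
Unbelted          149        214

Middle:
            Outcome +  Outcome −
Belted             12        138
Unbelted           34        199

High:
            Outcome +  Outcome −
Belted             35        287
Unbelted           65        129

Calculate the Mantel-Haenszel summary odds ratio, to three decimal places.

0.311

OR_MH = Σ(aᵢdᵢ/nᵢ) / Σ(bᵢcᵢ/nᵢ), where nᵢ is the stratum total.
Stratum 1 (Low): n = 536; a·d/n = 31·214/536 = 12.3769; b·c/n = 142·149/536 = 39.4739
Stratum 2 (Middle): n = 383; a·d/n = 12·199/383 = 6.2350; b·c/n = 138·34/383 = 12.2507
Stratum 3 (High): n = 516; a·d/n = 35·129/516 = 8.7500; b·c/n = 287·65/516 = 36.1531
OR_MH = (12.3769 + 6.2350 + 8.7500) / (39.4739 + 12.2507 + 36.1531) = 27.3619 / 87.8776 = 0.31136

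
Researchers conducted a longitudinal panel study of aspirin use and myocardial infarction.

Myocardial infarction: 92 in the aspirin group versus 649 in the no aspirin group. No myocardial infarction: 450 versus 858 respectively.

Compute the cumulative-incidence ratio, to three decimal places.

From the description: a = 92, b = 450, c = 649, d = 858.
Risk in exposed = 92/542 = 0.16974; risk in unexposed = 649/1507 = 0.43066.
RR = 0.16974 / 0.43066 = 0.39415
The risk is 61% lower among the exposed than among the unexposed.

0.394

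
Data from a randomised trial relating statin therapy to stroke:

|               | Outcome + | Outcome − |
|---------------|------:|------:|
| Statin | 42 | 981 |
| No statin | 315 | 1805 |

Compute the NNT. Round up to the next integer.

10

Risk in treated group = 42/1023 = 0.04106; risk in control = 315/2120 = 0.14858.
Absolute risk reduction = 0.14858 − 0.04106 = 0.10753
NNT = 1 / ARR = 1 / 0.10753 = 9.300 → round up → 10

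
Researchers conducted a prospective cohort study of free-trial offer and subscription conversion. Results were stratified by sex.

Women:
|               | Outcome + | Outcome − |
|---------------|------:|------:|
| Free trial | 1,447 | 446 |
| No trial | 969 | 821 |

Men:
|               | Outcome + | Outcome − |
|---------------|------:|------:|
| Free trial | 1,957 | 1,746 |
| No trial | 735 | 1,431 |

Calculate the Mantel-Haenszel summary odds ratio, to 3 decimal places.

2.380

OR_MH = Σ(aᵢdᵢ/nᵢ) / Σ(bᵢcᵢ/nᵢ), where nᵢ is the stratum total.
Stratum 1 (Women): n = 3683; a·d/n = 1447·821/3683 = 322.5596; b·c/n = 446·969/3683 = 117.3429
Stratum 2 (Men): n = 5869; a·d/n = 1957·1431/5869 = 477.1625; b·c/n = 1746·735/5869 = 218.6591
OR_MH = (322.5596 + 477.1625) / (117.3429 + 218.6591) = 799.7221 / 336.0020 = 2.38011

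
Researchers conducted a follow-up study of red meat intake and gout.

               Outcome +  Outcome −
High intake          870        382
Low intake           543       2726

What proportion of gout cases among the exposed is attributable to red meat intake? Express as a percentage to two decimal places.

Cells: a = 870, b = 382, c = 543, d = 2726.
Risk in exposed = 870/1252 = 0.69489; risk in unexposed = 543/3269 = 0.16611.
RR = 0.69489/0.16611 = 4.18341
AR% = (RR − 1)/RR × 100 = (4.18341 − 1)/4.18341 × 100 = 76.0960%

76.10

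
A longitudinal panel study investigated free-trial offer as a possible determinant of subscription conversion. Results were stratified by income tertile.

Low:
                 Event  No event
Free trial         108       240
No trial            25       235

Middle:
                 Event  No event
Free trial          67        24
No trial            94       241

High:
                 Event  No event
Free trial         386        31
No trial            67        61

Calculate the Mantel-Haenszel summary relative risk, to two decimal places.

RR_MH = Σ(aᵢ·n₀ᵢ/nᵢ) / Σ(cᵢ·n₁ᵢ/nᵢ), with n₁ᵢ = aᵢ+bᵢ (exposed), n₀ᵢ = cᵢ+dᵢ (unexposed), nᵢ = n₁ᵢ+n₀ᵢ.
Stratum 1 (Low): n₁ = 348, n₀ = 260, n = 608; a·n₀/n = 108·260/608 = 46.1842; c·n₁/n = 25·348/608 = 14.3092
Stratum 2 (Middle): n₁ = 91, n₀ = 335, n = 426; a·n₀/n = 67·335/426 = 52.6878; c·n₁/n = 94·91/426 = 20.0798
Stratum 3 (High): n₁ = 417, n₀ = 128, n = 545; a·n₀/n = 386·128/545 = 90.6569; c·n₁/n = 67·417/545 = 51.2642
RR_MH = (46.1842 + 52.6878 + 90.6569) / (14.3092 + 20.0798 + 51.2642) = 189.5289 / 85.6532 = 2.21275

2.21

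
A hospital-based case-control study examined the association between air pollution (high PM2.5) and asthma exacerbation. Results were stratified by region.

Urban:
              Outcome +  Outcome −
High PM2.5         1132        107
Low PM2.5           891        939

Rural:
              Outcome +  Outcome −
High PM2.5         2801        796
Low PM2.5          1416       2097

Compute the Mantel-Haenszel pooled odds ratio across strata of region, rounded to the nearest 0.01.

6.18

OR_MH = Σ(aᵢdᵢ/nᵢ) / Σ(bᵢcᵢ/nᵢ), where nᵢ is the stratum total.
Stratum 1 (Urban): n = 3069; a·d/n = 1132·939/3069 = 346.3500; b·c/n = 107·891/3069 = 31.0645
Stratum 2 (Rural): n = 7110; a·d/n = 2801·2097/7110 = 826.1177; b·c/n = 796·1416/7110 = 158.5283
OR_MH = (346.3500 + 826.1177) / (31.0645 + 158.5283) = 1172.4677 / 189.5928 = 6.18414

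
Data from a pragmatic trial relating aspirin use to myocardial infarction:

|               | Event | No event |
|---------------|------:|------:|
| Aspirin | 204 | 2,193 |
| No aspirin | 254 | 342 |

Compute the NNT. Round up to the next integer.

3

Risk in treated group = 204/2397 = 0.08511; risk in control = 254/596 = 0.42617.
Absolute risk reduction = 0.42617 − 0.08511 = 0.34107
NNT = 1 / ARR = 1 / 0.34107 = 2.932 → round up → 3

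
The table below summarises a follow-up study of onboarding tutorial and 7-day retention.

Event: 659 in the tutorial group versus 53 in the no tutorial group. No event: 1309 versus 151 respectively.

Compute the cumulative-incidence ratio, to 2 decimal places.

1.29

From the description: a = 659, b = 1309, c = 53, d = 151.
Risk in exposed = 659/1968 = 0.33486; risk in unexposed = 53/204 = 0.25980.
RR = 0.33486 / 0.25980 = 1.28889
The risk among the exposed is 1.29 times that among the unexposed.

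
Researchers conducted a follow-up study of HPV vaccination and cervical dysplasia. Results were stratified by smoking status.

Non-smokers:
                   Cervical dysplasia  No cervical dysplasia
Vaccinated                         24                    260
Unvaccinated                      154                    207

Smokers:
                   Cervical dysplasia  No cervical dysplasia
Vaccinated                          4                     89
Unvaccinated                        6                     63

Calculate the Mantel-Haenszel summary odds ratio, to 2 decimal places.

0.14

OR_MH = Σ(aᵢdᵢ/nᵢ) / Σ(bᵢcᵢ/nᵢ), where nᵢ is the stratum total.
Stratum 1 (Non-smokers): n = 645; a·d/n = 24·207/645 = 7.7023; b·c/n = 260·154/645 = 62.0775
Stratum 2 (Smokers): n = 162; a·d/n = 4·63/162 = 1.5556; b·c/n = 89·6/162 = 3.2963
OR_MH = (7.7023 + 1.5556) / (62.0775 + 3.2963) = 9.2579 / 65.3738 = 0.14161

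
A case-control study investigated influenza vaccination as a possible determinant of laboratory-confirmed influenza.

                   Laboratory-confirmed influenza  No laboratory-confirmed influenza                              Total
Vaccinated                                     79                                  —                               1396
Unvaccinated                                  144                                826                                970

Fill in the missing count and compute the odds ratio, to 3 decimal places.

The missing cell is in the exposed row: 1396 − 79 = 1317.
So a = 79, b = 1317, c = 144, d = 826.
OR = (a·d)/(b·c) = (79 × 826) / (1317 × 144) = 65254 / 189648 = 0.34408

0.344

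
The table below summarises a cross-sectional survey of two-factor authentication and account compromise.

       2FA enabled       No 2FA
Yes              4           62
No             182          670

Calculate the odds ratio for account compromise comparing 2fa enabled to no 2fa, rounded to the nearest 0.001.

0.238

Reading the table with exposure as columns: a = 4 (2FA enabled, case), b = 182 (2FA enabled, non-case), c = 62 (No 2FA, case), d = 670.
OR = (a·d)/(b·c) = (4 × 670) / (182 × 62) = 2680 / 11284 = 0.23750
Exposure is associated with lower odds of account compromise (OR = 0.24 < 1).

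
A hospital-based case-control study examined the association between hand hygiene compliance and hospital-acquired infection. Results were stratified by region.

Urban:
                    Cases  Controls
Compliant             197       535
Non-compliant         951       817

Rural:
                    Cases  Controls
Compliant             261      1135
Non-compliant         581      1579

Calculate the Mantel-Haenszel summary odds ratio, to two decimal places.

0.46

OR_MH = Σ(aᵢdᵢ/nᵢ) / Σ(bᵢcᵢ/nᵢ), where nᵢ is the stratum total.
Stratum 1 (Urban): n = 2500; a·d/n = 197·817/2500 = 64.3796; b·c/n = 535·951/2500 = 203.5140
Stratum 2 (Rural): n = 3556; a·d/n = 261·1579/3556 = 115.8940; b·c/n = 1135·581/3556 = 185.4429
OR_MH = (64.3796 + 115.8940) / (203.5140 + 185.4429) = 180.2736 / 388.9569 = 0.46348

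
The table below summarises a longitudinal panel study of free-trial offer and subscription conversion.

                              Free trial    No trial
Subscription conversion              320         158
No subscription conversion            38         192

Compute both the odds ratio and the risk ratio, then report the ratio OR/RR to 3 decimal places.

5.168

Reading the table with exposure as columns: a = 320 (Free trial, case), b = 38 (Free trial, non-case), c = 158 (No trial, case), d = 192.
OR = (320·192)/(38·158) = 61440/6004 = 10.23318
Risk in exposed = 320/358 = 0.89385; risk in unexposed = 158/350 = 0.45143; RR = 1.98006
OR/RR = 10.23318 / 1.98006 = 5.16812
The outcome is not rare, so the OR lies further from 1 than the RR.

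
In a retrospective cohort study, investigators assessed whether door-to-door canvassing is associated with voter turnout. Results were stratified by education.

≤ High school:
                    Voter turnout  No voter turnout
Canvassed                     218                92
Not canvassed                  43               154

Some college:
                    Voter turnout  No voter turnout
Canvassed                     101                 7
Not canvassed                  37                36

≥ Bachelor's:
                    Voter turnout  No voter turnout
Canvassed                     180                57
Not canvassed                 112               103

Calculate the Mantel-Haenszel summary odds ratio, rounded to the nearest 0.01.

5.45

OR_MH = Σ(aᵢdᵢ/nᵢ) / Σ(bᵢcᵢ/nᵢ), where nᵢ is the stratum total.
Stratum 1 (≤ High school): n = 507; a·d/n = 218·154/507 = 66.2170; b·c/n = 92·43/507 = 7.8028
Stratum 2 (Some college): n = 181; a·d/n = 101·36/181 = 20.0884; b·c/n = 7·37/181 = 1.4309
Stratum 3 (≥ Bachelor's): n = 452; a·d/n = 180·103/452 = 41.0177; b·c/n = 57·112/452 = 14.1239
OR_MH = (66.2170 + 20.0884 + 41.0177) / (7.8028 + 1.4309 + 14.1239) = 127.3231 / 23.3576 = 5.45103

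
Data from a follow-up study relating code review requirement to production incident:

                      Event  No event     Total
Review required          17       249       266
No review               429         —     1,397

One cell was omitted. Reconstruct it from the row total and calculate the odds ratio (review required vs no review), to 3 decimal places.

0.154

The missing cell is in the unexposed row: 1397 − 429 = 968.
So a = 17, b = 249, c = 429, d = 968.
OR = (a·d)/(b·c) = (17 × 968) / (249 × 429) = 16456 / 106821 = 0.15405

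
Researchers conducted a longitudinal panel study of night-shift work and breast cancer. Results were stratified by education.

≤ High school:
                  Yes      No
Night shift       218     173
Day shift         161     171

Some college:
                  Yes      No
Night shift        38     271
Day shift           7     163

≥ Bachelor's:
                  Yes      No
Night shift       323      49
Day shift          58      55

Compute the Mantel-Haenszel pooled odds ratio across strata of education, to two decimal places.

2.09

OR_MH = Σ(aᵢdᵢ/nᵢ) / Σ(bᵢcᵢ/nᵢ), where nᵢ is the stratum total.
Stratum 1 (≤ High school): n = 723; a·d/n = 218·171/723 = 51.5602; b·c/n = 173·161/723 = 38.5242
Stratum 2 (Some college): n = 479; a·d/n = 38·163/479 = 12.9311; b·c/n = 271·7/479 = 3.9603
Stratum 3 (≥ Bachelor's): n = 485; a·d/n = 323·55/485 = 36.6289; b·c/n = 49·58/485 = 5.8598
OR_MH = (51.5602 + 12.9311 + 36.6289) / (38.5242 + 3.9603 + 5.8598) = 101.1201 / 48.3443 = 2.09166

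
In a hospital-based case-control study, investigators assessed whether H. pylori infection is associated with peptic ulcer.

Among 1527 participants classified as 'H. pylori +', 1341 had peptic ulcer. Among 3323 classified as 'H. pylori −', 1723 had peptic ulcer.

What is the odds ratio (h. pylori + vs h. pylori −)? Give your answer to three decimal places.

6.695

From the description: a = 1341, b = 186, c = 1723, d = 1600.
OR = (a·d)/(b·c) = (1341 × 1600) / (186 × 1723) = 2145600 / 320478 = 6.69500
The odds of peptic ulcer are about 6.69 times as high in the h. pylori + group.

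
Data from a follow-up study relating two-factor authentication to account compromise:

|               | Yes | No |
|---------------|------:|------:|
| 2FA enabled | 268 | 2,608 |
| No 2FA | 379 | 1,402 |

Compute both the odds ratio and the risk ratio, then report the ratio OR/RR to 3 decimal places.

Cells: a = 268, b = 2608, c = 379, d = 1402.
OR = (268·1402)/(2608·379) = 375736/988432 = 0.38013
Risk in exposed = 268/2876 = 0.09318; risk in unexposed = 379/1781 = 0.21280; RR = 0.43790
OR/RR = 0.38013 / 0.43790 = 0.86809
The outcome is not rare, so the OR lies further from 1 than the RR.

0.868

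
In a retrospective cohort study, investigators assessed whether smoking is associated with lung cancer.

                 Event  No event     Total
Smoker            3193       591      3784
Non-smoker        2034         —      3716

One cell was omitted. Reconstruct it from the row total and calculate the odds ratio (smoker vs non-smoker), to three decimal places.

The missing cell is in the unexposed row: 3716 − 2034 = 1682.
So a = 3193, b = 591, c = 2034, d = 1682.
OR = (a·d)/(b·c) = (3193 × 1682) / (591 × 2034) = 5370626 / 1202094 = 4.46773

4.468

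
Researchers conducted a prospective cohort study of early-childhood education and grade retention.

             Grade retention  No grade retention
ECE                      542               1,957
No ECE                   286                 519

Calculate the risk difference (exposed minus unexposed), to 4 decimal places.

-0.1384

Cells: a = 542, b = 1957, c = 286, d = 519.
Risk in exposed = 542/2499 = 0.216887; risk in unexposed = 286/805 = 0.355280.
Risk difference = 0.216887 − 0.355280 = -0.138393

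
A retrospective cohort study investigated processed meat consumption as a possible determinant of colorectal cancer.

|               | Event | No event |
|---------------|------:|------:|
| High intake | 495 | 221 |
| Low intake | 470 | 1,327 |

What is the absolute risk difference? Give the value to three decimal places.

0.430

Cells: a = 495, b = 221, c = 470, d = 1327.
Risk in exposed = 495/716 = 0.691341; risk in unexposed = 470/1797 = 0.261547.
Risk difference = 0.691341 − 0.261547 = 0.429794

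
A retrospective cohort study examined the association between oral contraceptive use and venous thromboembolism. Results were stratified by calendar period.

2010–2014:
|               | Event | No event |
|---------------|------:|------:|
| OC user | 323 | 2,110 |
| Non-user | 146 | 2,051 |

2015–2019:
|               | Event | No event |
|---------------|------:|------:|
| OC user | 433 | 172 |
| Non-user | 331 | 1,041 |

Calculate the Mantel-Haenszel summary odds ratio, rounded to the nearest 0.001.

3.892

OR_MH = Σ(aᵢdᵢ/nᵢ) / Σ(bᵢcᵢ/nᵢ), where nᵢ is the stratum total.
Stratum 1 (2010–2014): n = 4630; a·d/n = 323·2051/4630 = 143.0827; b·c/n = 2110·146/4630 = 66.5356
Stratum 2 (2015–2019): n = 1977; a·d/n = 433·1041/1977 = 227.9985; b·c/n = 172·331/1977 = 28.7972
OR_MH = (143.0827 + 227.9985) / (66.5356 + 28.7972) = 371.0812 / 95.3328 = 3.89248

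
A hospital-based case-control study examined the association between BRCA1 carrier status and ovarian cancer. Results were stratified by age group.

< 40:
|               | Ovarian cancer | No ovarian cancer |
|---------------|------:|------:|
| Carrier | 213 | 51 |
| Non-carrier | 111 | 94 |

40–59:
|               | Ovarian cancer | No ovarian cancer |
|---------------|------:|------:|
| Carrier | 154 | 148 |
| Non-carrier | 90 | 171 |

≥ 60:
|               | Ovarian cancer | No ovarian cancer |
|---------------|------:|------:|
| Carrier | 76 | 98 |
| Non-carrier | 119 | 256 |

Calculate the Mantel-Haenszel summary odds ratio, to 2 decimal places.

OR_MH = Σ(aᵢdᵢ/nᵢ) / Σ(bᵢcᵢ/nᵢ), where nᵢ is the stratum total.
Stratum 1 (< 40): n = 469; a·d/n = 213·94/469 = 42.6908; b·c/n = 51·111/469 = 12.0704
Stratum 2 (40–59): n = 563; a·d/n = 154·171/563 = 46.7744; b·c/n = 148·90/563 = 23.6590
Stratum 3 (≥ 60): n = 549; a·d/n = 76·256/549 = 35.4390; b·c/n = 98·119/549 = 21.2423
OR_MH = (42.6908 + 46.7744 + 35.4390) / (12.0704 + 23.6590 + 21.2423) = 124.9042 / 56.9716 = 2.19240

2.19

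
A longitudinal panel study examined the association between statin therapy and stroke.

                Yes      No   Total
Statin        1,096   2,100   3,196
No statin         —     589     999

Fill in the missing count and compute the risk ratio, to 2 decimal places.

0.84

The missing cell is in the unexposed row: 999 − 589 = 410.
So a = 1096, b = 2100, c = 410, d = 589.
RR = [a/(a+b)] / [c/(c+d)] = (1096/3196) / (410/999) = 0.34293/0.41041 = 0.83557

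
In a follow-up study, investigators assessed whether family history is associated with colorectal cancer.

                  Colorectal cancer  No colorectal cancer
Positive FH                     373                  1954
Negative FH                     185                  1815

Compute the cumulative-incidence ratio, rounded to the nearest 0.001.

Cells: a = 373, b = 1954, c = 185, d = 1815.
Risk in exposed = 373/2327 = 0.16029; risk in unexposed = 185/2000 = 0.09250.
RR = 0.16029 / 0.09250 = 1.73289
The risk among the exposed is 1.73 times that among the unexposed.

1.733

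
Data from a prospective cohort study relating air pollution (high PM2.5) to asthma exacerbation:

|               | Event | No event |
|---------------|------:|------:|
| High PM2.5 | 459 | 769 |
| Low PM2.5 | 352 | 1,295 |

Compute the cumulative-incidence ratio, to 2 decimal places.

1.75

Cells: a = 459, b = 769, c = 352, d = 1295.
Risk in exposed = 459/1228 = 0.37378; risk in unexposed = 352/1647 = 0.21372.
RR = 0.37378 / 0.21372 = 1.74890
The risk among the exposed is 1.75 times that among the unexposed.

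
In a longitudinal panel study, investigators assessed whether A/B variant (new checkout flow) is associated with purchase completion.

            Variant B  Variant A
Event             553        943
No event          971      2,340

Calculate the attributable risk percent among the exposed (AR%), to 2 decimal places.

20.84

Reading the table with exposure as columns: a = 553 (Variant B, case), b = 971 (Variant B, non-case), c = 943 (Variant A, case), d = 2340.
Risk in exposed = 553/1524 = 0.36286; risk in unexposed = 943/3283 = 0.28724.
RR = 0.36286/0.28724 = 1.26328
AR% = (RR − 1)/RR × 100 = (1.26328 − 1)/1.26328 × 100 = 20.8409%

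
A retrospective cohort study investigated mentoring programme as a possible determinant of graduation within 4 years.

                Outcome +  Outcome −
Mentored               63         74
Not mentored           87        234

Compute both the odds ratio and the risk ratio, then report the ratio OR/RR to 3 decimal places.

Cells: a = 63, b = 74, c = 87, d = 234.
OR = (63·234)/(74·87) = 14742/6438 = 2.28984
Risk in exposed = 63/137 = 0.45985; risk in unexposed = 87/321 = 0.27103; RR = 1.69670
OR/RR = 2.28984 / 1.69670 = 1.34958
The outcome is not rare, so the OR lies further from 1 than the RR.

1.350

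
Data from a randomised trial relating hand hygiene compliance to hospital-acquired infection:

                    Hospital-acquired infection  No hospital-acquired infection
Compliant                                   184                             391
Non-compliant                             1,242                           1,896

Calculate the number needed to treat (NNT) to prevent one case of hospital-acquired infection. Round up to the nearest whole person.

Risk in treated group = 184/575 = 0.32000; risk in control = 1242/3138 = 0.39579.
Absolute risk reduction = 0.39579 − 0.32000 = 0.07579
NNT = 1 / ARR = 1 / 0.07579 = 13.194 → round up → 14

14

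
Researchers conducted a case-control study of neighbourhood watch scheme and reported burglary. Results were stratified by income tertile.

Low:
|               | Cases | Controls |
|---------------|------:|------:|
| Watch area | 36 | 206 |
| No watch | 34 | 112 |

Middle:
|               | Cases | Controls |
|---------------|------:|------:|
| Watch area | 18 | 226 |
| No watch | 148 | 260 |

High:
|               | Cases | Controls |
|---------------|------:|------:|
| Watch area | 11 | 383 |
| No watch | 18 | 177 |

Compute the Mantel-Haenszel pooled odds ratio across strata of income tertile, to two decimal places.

0.26

OR_MH = Σ(aᵢdᵢ/nᵢ) / Σ(bᵢcᵢ/nᵢ), where nᵢ is the stratum total.
Stratum 1 (Low): n = 388; a·d/n = 36·112/388 = 10.3918; b·c/n = 206·34/388 = 18.0515
Stratum 2 (Middle): n = 652; a·d/n = 18·260/652 = 7.1779; b·c/n = 226·148/652 = 51.3006
Stratum 3 (High): n = 589; a·d/n = 11·177/589 = 3.3056; b·c/n = 383·18/589 = 11.7046
OR_MH = (10.3918 + 7.1779 + 3.3056) / (18.0515 + 51.3006 + 11.7046) = 20.8753 / 81.0567 = 0.25754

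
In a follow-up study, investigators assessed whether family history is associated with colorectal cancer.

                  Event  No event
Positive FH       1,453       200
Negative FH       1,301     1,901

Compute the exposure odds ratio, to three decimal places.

Cells: a = 1453, b = 200, c = 1301, d = 1901.
OR = (a·d)/(b·c) = (1453 × 1901) / (200 × 1301) = 2762153 / 260200 = 10.61550
The odds of colorectal cancer are about 10.62 times as high in the positive fh group.

10.615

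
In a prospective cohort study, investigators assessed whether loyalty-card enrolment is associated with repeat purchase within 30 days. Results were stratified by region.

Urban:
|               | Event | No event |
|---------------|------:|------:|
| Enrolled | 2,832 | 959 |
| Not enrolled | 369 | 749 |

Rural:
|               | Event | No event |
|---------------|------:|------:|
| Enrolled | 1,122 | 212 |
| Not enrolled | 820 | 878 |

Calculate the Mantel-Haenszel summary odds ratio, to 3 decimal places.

OR_MH = Σ(aᵢdᵢ/nᵢ) / Σ(bᵢcᵢ/nᵢ), where nᵢ is the stratum total.
Stratum 1 (Urban): n = 4909; a·d/n = 2832·749/4909 = 432.0978; b·c/n = 959·369/4909 = 72.0862
Stratum 2 (Rural): n = 3032; a·d/n = 1122·878/3032 = 324.9063; b·c/n = 212·820/3032 = 57.3351
OR_MH = (432.0978 + 324.9063) / (72.0862 + 57.3351) = 757.0041 / 129.4213 = 5.84915

5.849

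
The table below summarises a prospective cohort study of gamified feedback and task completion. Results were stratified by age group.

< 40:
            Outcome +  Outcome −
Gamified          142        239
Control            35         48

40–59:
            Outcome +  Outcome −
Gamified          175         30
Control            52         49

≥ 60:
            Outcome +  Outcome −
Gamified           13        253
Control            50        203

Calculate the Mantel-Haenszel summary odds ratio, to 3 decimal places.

1.006

OR_MH = Σ(aᵢdᵢ/nᵢ) / Σ(bᵢcᵢ/nᵢ), where nᵢ is the stratum total.
Stratum 1 (< 40): n = 464; a·d/n = 142·48/464 = 14.6897; b·c/n = 239·35/464 = 18.0280
Stratum 2 (40–59): n = 306; a·d/n = 175·49/306 = 28.0229; b·c/n = 30·52/306 = 5.0980
Stratum 3 (≥ 60): n = 519; a·d/n = 13·203/519 = 5.0848; b·c/n = 253·50/519 = 24.3738
OR_MH = (14.6897 + 28.0229 + 5.0848) / (18.0280 + 5.0980 + 24.3738) = 47.7973 / 47.4999 = 1.00626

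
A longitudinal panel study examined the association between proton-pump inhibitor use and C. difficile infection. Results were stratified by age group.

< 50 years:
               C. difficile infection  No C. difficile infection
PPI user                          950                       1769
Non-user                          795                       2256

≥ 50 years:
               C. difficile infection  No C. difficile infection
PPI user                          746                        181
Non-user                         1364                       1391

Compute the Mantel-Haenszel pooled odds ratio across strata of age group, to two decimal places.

OR_MH = Σ(aᵢdᵢ/nᵢ) / Σ(bᵢcᵢ/nᵢ), where nᵢ is the stratum total.
Stratum 1 (< 50 years): n = 5770; a·d/n = 950·2256/5770 = 371.4385; b·c/n = 1769·795/5770 = 243.7357
Stratum 2 (≥ 50 years): n = 3682; a·d/n = 746·1391/3682 = 281.8267; b·c/n = 181·1364/3682 = 67.0516
OR_MH = (371.4385 + 281.8267) / (243.7357 + 67.0516) = 653.2652 / 310.7873 = 2.10197

2.10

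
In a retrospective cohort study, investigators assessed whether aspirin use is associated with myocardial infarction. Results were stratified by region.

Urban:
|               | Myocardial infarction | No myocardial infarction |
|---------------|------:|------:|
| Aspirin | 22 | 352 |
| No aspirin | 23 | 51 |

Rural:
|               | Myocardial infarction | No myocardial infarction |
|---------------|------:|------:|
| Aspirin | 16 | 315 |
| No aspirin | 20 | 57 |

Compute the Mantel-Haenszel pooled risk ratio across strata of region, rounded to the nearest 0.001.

RR_MH = Σ(aᵢ·n₀ᵢ/nᵢ) / Σ(cᵢ·n₁ᵢ/nᵢ), with n₁ᵢ = aᵢ+bᵢ (exposed), n₀ᵢ = cᵢ+dᵢ (unexposed), nᵢ = n₁ᵢ+n₀ᵢ.
Stratum 1 (Urban): n₁ = 374, n₀ = 74, n = 448; a·n₀/n = 22·74/448 = 3.6339; c·n₁/n = 23·374/448 = 19.2009
Stratum 2 (Rural): n₁ = 331, n₀ = 77, n = 408; a·n₀/n = 16·77/408 = 3.0196; c·n₁/n = 20·331/408 = 16.2255
RR_MH = (3.6339 + 3.0196) / (19.2009 + 16.2255) = 6.6535 / 35.4264 = 0.18781

0.188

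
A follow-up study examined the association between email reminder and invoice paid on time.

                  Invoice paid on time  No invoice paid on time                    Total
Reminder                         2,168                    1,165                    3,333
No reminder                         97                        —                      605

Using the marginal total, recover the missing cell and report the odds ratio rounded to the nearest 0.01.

9.75

The missing cell is in the unexposed row: 605 − 97 = 508.
So a = 2168, b = 1165, c = 97, d = 508.
OR = (a·d)/(b·c) = (2168 × 508) / (1165 × 97) = 1101344 / 113005 = 9.74598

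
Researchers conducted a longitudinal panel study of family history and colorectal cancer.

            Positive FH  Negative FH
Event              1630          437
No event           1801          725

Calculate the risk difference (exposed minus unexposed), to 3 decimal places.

Reading the table with exposure as columns: a = 1630 (Positive FH, case), b = 1801 (Positive FH, non-case), c = 437 (Negative FH, case), d = 725.
Risk in exposed = 1630/3431 = 0.475080; risk in unexposed = 437/1162 = 0.376076.
Risk difference = 0.475080 − 0.376076 = 0.099004

0.099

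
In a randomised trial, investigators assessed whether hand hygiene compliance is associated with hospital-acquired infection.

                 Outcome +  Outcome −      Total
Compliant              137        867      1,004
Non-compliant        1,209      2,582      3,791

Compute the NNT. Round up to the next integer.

6

Risk in treated group = 137/1004 = 0.13645; risk in control = 1209/3791 = 0.31891.
Absolute risk reduction = 0.31891 − 0.13645 = 0.18246
NNT = 1 / ARR = 1 / 0.18246 = 5.481 → round up → 6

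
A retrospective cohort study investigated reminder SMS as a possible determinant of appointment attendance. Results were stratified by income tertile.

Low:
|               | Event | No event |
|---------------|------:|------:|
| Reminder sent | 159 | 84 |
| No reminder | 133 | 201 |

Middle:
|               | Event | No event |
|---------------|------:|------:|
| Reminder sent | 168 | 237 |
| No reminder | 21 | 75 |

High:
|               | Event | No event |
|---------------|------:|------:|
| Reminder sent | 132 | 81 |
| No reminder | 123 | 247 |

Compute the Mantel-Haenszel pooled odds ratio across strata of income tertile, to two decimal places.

OR_MH = Σ(aᵢdᵢ/nᵢ) / Σ(bᵢcᵢ/nᵢ), where nᵢ is the stratum total.
Stratum 1 (Low): n = 577; a·d/n = 159·201/577 = 55.3882; b·c/n = 84·133/577 = 19.3622
Stratum 2 (Middle): n = 501; a·d/n = 168·75/501 = 25.1497; b·c/n = 237·21/501 = 9.9341
Stratum 3 (High): n = 583; a·d/n = 132·247/583 = 55.9245; b·c/n = 81·123/583 = 17.0892
OR_MH = (55.3882 + 25.1497 + 55.9245) / (19.3622 + 9.9341 + 17.0892) = 136.4624 / 46.3855 = 2.94192

2.94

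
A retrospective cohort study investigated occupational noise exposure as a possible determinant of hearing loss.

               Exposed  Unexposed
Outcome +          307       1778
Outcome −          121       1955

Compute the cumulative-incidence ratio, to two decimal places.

1.51

Reading the table with exposure as columns: a = 307 (Exposed, case), b = 121 (Exposed, non-case), c = 1778 (Unexposed, case), d = 1955.
Risk in exposed = 307/428 = 0.71729; risk in unexposed = 1778/3733 = 0.47629.
RR = 0.71729 / 0.47629 = 1.50599
The risk among the exposed is 1.51 times that among the unexposed.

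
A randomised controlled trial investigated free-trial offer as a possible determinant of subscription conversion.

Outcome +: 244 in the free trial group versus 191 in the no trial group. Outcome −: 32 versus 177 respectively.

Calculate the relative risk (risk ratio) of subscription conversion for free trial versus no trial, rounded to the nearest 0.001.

1.703

From the description: a = 244, b = 32, c = 191, d = 177.
Risk in exposed = 244/276 = 0.88406; risk in unexposed = 191/368 = 0.51902.
RR = 0.88406 / 0.51902 = 1.70332
The risk among the exposed is 1.70 times that among the unexposed.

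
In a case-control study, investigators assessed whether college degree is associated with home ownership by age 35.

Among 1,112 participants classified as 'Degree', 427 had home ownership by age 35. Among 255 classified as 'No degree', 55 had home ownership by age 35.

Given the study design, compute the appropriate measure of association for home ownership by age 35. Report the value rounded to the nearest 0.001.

2.267

From the description: a = 427, b = 685, c = 55, d = 200.
This is a case-control study: participants were sampled on outcome status, so risks in the source population cannot be estimated directly — relative risk is not valid here. The odds ratio is the appropriate measure.
OR = (a·d)/(b·c) = (427 × 200) / (685 × 55) = 85400 / 37675 = 2.26676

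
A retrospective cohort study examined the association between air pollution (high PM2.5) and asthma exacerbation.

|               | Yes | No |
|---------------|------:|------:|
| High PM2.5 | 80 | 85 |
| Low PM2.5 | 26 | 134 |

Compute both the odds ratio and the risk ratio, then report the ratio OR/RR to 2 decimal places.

Cells: a = 80, b = 85, c = 26, d = 134.
OR = (80·134)/(85·26) = 10720/2210 = 4.85068
Risk in exposed = 80/165 = 0.48485; risk in unexposed = 26/160 = 0.16250; RR = 2.98368
OR/RR = 4.85068 / 2.98368 = 1.62574
The outcome is not rare, so the OR lies further from 1 than the RR.

1.63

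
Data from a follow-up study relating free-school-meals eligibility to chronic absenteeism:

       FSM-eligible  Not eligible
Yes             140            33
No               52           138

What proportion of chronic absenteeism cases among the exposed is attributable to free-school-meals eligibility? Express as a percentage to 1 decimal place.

73.5

Reading the table with exposure as columns: a = 140 (FSM-eligible, case), b = 52 (FSM-eligible, non-case), c = 33 (Not eligible, case), d = 138.
Risk in exposed = 140/192 = 0.72917; risk in unexposed = 33/171 = 0.19298.
RR = 0.72917/0.19298 = 3.77841
AR% = (RR − 1)/RR × 100 = (3.77841 − 1)/3.77841 × 100 = 73.5338%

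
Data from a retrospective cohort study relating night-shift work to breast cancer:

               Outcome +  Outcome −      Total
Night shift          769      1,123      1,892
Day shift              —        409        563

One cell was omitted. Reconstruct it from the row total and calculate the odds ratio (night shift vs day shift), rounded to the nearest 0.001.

The missing cell is in the unexposed row: 563 − 409 = 154.
So a = 769, b = 1123, c = 154, d = 409.
OR = (a·d)/(b·c) = (769 × 409) / (1123 × 154) = 314521 / 172942 = 1.81865

1.819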